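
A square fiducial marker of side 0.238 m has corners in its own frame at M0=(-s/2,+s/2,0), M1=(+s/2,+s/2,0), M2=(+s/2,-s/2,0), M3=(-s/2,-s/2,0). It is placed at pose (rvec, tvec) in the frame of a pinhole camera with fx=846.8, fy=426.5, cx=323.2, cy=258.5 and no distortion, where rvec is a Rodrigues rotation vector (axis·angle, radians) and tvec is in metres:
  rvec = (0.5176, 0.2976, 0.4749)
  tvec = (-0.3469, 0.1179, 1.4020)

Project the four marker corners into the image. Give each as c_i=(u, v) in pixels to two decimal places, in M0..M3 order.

Intrinsics K: fx=846.8, fy=426.5, cx=323.2, cy=258.5
Marker side s = 0.238 m; corners in marker frame (Z=0):
  M0 = (-0.1190, +0.1190, 0)
  M1 = (+0.1190, +0.1190, 0)
  M2 = (+0.1190, -0.1190, 0)
  M3 = (-0.1190, -0.1190, 0)
rvec = (0.5176, 0.2976, 0.4749), |rvec| = θ = 0.76289 rad = 43.711°
Rodrigues: sinθ=0.69102, 1−cosθ=0.27716; R = I + sinθ·[k]× + (1−cosθ)·[k]×²:
    [+0.85042 -0.35680 +0.38662]
    [+0.50351 +0.76502 -0.40153]
    [-0.15250 +0.53614 +0.83024]
t = (-0.3469, 0.1179, 1.4020) m
M0: Pc = R·M0+t = (-0.49056, +0.14902, +1.48395); u = 846.8·(-0.49056)/1.48395 + 323.2 = 43.2671, v = 426.5·(+0.14902)/1.48395 + 258.5 = 301.3294
M1: Pc = R·M1+t = (-0.28816, +0.26885, +1.44765); u = 846.8·(-0.28816)/1.44765 + 323.2 = 154.6422, v = 426.5·(+0.26885)/1.44765 + 258.5 = 337.7086
M2: Pc = R·M2+t = (-0.20324, +0.08678, +1.32005); u = 846.8·(-0.20324)/1.32005 + 323.2 = 192.8234, v = 426.5·(+0.08678)/1.32005 + 258.5 = 286.5383
M3: Pc = R·M3+t = (-0.40564, -0.03305, +1.35635); u = 846.8·(-0.40564)/1.35635 + 323.2 = 69.9487, v = 426.5·(-0.03305)/1.35635 + 258.5 = 248.1060

c0=(43.27, 301.33) c1=(154.64, 337.71) c2=(192.82, 286.54) c3=(69.95, 248.11)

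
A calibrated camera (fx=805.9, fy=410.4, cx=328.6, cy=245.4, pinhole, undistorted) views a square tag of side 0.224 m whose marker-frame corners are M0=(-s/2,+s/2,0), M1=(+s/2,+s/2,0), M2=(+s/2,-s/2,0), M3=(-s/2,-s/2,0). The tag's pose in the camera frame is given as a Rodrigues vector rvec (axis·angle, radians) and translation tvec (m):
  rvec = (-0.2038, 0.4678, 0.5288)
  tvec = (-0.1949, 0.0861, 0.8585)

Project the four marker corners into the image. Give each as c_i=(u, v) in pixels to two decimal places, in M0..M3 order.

Intrinsics K: fx=805.9, fy=410.4, cx=328.6, cy=245.4
Marker side s = 0.224 m; corners in marker frame (Z=0):
  M0 = (-0.1120, +0.1120, 0)
  M1 = (+0.1120, +0.1120, 0)
  M2 = (+0.1120, -0.1120, 0)
  M3 = (-0.1120, -0.1120, 0)
rvec = (-0.2038, 0.4678, 0.5288), |rvec| = θ = 0.73485 rad = 42.104°
Rodrigues: sinθ=0.67047, 1−cosθ=0.25807; R = I + sinθ·[k]× + (1−cosθ)·[k]×²:
    [+0.76178 -0.52804 +0.37532]
    [+0.43691 +0.84652 +0.30417]
    [-0.47832 -0.06773 +0.87557]
t = (-0.1949, 0.0861, 0.8585) m
M0: Pc = R·M0+t = (-0.33936, +0.13198, +0.90449); u = 805.9·(-0.33936)/0.90449 + 328.6 = 26.2294, v = 410.4·(+0.13198)/0.90449 + 245.4 = 305.2822
M1: Pc = R·M1+t = (-0.16872, +0.22984, +0.79734); u = 805.9·(-0.16872)/0.79734 + 328.6 = 158.0685, v = 410.4·(+0.22984)/0.79734 + 245.4 = 363.7031
M2: Pc = R·M2+t = (-0.05044, +0.04022, +0.81251); u = 805.9·(-0.05044)/0.81251 + 328.6 = 278.5705, v = 410.4·(+0.04022)/0.81251 + 245.4 = 265.7175
M3: Pc = R·M3+t = (-0.22108, -0.05764, +0.91966); u = 805.9·(-0.22108)/0.91966 + 328.6 = 134.8672, v = 410.4·(-0.05764)/0.91966 + 245.4 = 219.6761

c0=(26.23, 305.28) c1=(158.07, 363.70) c2=(278.57, 265.72) c3=(134.87, 219.68)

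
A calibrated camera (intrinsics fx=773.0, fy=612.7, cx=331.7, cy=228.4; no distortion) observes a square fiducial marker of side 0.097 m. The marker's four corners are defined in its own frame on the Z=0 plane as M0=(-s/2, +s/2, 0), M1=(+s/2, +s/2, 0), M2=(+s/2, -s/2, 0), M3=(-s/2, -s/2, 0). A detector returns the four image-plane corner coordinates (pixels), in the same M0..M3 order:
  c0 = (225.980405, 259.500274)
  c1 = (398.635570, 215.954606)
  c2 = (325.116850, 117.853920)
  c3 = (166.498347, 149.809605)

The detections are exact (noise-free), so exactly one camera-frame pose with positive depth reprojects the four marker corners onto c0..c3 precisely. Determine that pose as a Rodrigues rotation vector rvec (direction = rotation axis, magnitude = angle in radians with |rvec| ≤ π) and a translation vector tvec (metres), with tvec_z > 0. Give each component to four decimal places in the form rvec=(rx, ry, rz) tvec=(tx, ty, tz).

rvec=(-0.5810, -0.2194, -0.3803) tvec=(-0.0281, -0.0318, 0.4214)

Intrinsics K: fx=773.0, fy=612.7, cx=331.7, cy=228.4
Marker side s = 0.097 m; corners in marker frame (Z=0):
  M0 = (-0.0485, +0.0485, 0)
  M1 = (+0.0485, +0.0485, 0)
  M2 = (+0.0485, -0.0485, 0)
  M3 = (-0.0485, -0.0485, 0)
Detected image corners:
  c0 = (225.980405, 259.500274) px
  c1 = (398.635570, 215.954606) px
  c2 = (325.116850, 117.853920) px
  c3 = (166.498347, 149.809605) px
Planar DLT: solve 8×8 A·h = b for H (H[2,2]=1):
  H  [+1906.27138 +362.91668 +280.09703]
  H  [-250.81732 +852.48313 +182.17833]
  H  [+0.72660 -1.16536 +1.00000]
B = K⁻¹H; ‖b₁‖=2.373093, ‖b₂‖=2.373093; λ = 2/(‖b₁‖+‖b₂‖) = 0.421391, sign → tz>0 ⇒ λ=+0.421391
r₁ = λ·B[:,0] = (+0.90779,-0.28664,+0.30618); r₂ = λ·B[:,1] = (+0.40856,+0.76937,-0.49107)
r₃ = r₁×r₂ = (-0.09481,+0.57089,+0.81553); SVD([r₁ r₂ r₃]) → R = UVᵀ:
  R  [+0.90779 +0.40856 -0.09481]
  R  [-0.28664 +0.76937 +0.57089]
  R  [+0.30618 -0.49107 +0.81553]
t = (-0.02813, -0.03179, +0.42139) m
tr R = 2.492693; θ = arccos((tr R − 1)/2) = 0.728241 rad = 41.725°
axis k = ((R−Rᵀ)₃₂, (R−Rᵀ)₁₃, (R−Rᵀ)₂₁) / (2 sinθ) = (-0.797800, -0.301244, -0.522271)
rvec = θ·k = (-0.580990, -0.219378, -0.380339)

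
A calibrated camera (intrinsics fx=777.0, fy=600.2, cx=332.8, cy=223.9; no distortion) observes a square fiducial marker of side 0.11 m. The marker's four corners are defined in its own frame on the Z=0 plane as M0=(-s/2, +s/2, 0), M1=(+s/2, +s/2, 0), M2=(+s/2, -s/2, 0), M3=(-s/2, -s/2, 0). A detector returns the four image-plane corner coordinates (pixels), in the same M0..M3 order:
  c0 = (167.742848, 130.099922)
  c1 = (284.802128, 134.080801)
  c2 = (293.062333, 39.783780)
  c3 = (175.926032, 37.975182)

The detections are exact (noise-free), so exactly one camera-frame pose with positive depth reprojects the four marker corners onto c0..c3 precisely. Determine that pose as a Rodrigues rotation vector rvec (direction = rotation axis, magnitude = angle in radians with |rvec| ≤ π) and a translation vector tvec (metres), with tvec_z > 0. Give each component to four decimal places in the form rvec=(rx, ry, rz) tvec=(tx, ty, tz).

rvec=(-0.0113, 0.1496, 0.0665) tvec=(-0.0936, -0.1628, 0.7058)

Intrinsics K: fx=777.0, fy=600.2, cx=332.8, cy=223.9
Marker side s = 0.11 m; corners in marker frame (Z=0):
  M0 = (-0.0550, +0.0550, 0)
  M1 = (+0.0550, +0.0550, 0)
  M2 = (+0.0550, -0.0550, 0)
  M3 = (-0.0550, -0.0550, 0)
Detected image corners:
  c0 = (167.742848, 130.099922) px
  c1 = (284.802128, 134.080801) px
  c2 = (293.062333, 39.783780) px
  c3 = (175.926032, 37.975182) px
Planar DLT: solve 8×8 A·h = b for H (H[2,2]=1):
  H  [+1015.77917 -76.78361 +229.70399]
  H  [+8.22339 +846.49792 +85.44532]
  H  [-0.21159 -0.00888 +1.00000]
B = K⁻¹H; ‖b₁‖=1.416889, ‖b₂‖=1.416889; λ = 2/(‖b₁‖+‖b₂‖) = 0.705772, sign → tz>0 ⇒ λ=+0.705772
r₁ = λ·B[:,0] = (+0.98662,+0.06538,-0.14933); r₂ = λ·B[:,1] = (-0.06706,+0.99773,-0.00626)
r₃ = r₁×r₂ = (+0.14858,+0.01620,+0.98877); SVD([r₁ r₂ r₃]) → R = UVᵀ:
  R  [+0.98662 -0.06706 +0.14858]
  R  [+0.06538 +0.99773 +0.01620]
  R  [-0.14933 -0.00626 +0.98877]
t = (-0.09365, -0.16281, +0.70577) m
tr R = 2.973120; θ = arccos((tr R − 1)/2) = 0.164137 rad = 9.404°
axis k = ((R−Rᵀ)₃₂, (R−Rᵀ)₁₃, (R−Rᵀ)₂₁) / (2 sinθ) = (-0.068728, +0.911615, +0.405258)
rvec = θ·k = (-0.011281, +0.149630, +0.066518)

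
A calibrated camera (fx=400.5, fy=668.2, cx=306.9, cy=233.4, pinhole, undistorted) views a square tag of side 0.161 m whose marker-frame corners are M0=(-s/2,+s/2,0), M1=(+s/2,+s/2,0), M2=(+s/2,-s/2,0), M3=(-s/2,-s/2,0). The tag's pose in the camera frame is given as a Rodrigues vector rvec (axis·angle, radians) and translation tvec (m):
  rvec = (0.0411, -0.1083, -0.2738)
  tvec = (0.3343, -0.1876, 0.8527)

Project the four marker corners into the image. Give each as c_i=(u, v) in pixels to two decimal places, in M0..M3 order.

Intrinsics K: fx=400.5, fy=668.2, cx=306.9, cy=233.4
Marker side s = 0.161 m; corners in marker frame (Z=0):
  M0 = (-0.0805, +0.0805, 0)
  M1 = (+0.0805, +0.0805, 0)
  M2 = (+0.0805, -0.0805, 0)
  M3 = (-0.0805, -0.0805, 0)
rvec = (0.0411, -0.1083, -0.2738), |rvec| = θ = 0.29730 rad = 17.034°
Rodrigues: sinθ=0.29294, 1−cosθ=0.04387; R = I + sinθ·[k]× + (1−cosθ)·[k]×²:
    [+0.95697 +0.26758 -0.11230]
    [-0.27199 +0.96195 -0.02578]
    [+0.10113 +0.05521 +0.99334]
t = (0.3343, -0.1876, 0.8527) m
M0: Pc = R·M0+t = (+0.27880, -0.08827, +0.84900); u = 400.5·(+0.27880)/0.84900 + 306.9 = 438.4198, v = 668.2·(-0.08827)/0.84900 + 233.4 = 163.9302
M1: Pc = R·M1+t = (+0.43288, -0.13206, +0.86529); u = 400.5·(+0.43288)/0.86529 + 306.9 = 507.2579, v = 668.2·(-0.13206)/0.86529 + 233.4 = 131.4206
M2: Pc = R·M2+t = (+0.38980, -0.28693, +0.85640); u = 400.5·(+0.38980)/0.85640 + 306.9 = 489.1912, v = 668.2·(-0.28693)/0.85640 + 233.4 = 9.5217
M3: Pc = R·M3+t = (+0.23572, -0.24314, +0.84011); u = 400.5·(+0.23572)/0.84011 + 306.9 = 419.2745, v = 668.2·(-0.24314)/0.84011 + 233.4 = 40.0129

c0=(438.42, 163.93) c1=(507.26, 131.42) c2=(489.19, 9.52) c3=(419.27, 40.01)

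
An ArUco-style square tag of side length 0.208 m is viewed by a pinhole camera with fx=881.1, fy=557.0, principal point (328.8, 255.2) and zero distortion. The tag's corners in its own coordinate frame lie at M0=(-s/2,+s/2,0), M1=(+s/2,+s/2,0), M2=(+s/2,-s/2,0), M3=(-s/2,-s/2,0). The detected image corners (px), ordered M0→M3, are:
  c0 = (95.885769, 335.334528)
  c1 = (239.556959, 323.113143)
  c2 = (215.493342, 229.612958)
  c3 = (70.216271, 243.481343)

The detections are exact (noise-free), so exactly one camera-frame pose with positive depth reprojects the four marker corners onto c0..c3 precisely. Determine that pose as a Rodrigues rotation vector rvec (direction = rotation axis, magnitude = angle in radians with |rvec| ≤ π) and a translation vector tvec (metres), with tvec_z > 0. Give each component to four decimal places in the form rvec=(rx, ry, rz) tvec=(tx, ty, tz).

rvec=(0.0886, 0.0873, -0.1475) tvec=(-0.2422, 0.0618, 1.2267)

Intrinsics K: fx=881.1, fy=557.0, cx=328.8, cy=255.2
Marker side s = 0.208 m; corners in marker frame (Z=0):
  M0 = (-0.1040, +0.1040, 0)
  M1 = (+0.1040, +0.1040, 0)
  M2 = (+0.1040, -0.1040, 0)
  M3 = (-0.1040, -0.1040, 0)
Detected image corners:
  c0 = (95.885769, 335.334528) px
  c1 = (239.556959, 323.113143) px
  c2 = (215.493342, 229.612958) px
  c3 = (70.216271, 243.481343) px
Planar DLT: solve 8×8 A·h = b for H (H[2,2]=1):
  H  [+682.74696 +129.91308 +154.80259]
  H  [-84.20884 +464.35088 +283.25773]
  H  [-0.07607 +0.06653 +1.00000]
B = K⁻¹H; ‖b₁‖=0.815206, ‖b₂‖=0.815206; λ = 2/(‖b₁‖+‖b₂‖) = 1.226684, sign → tz>0 ⇒ λ=+1.226684
r₁ = λ·B[:,0] = (+0.98536,-0.14270,-0.09332); r₂ = λ·B[:,1] = (+0.15041,+0.98525,+0.08161)
r₃ = r₁×r₂ = (+0.08030,-0.09446,+0.99229); SVD([r₁ r₂ r₃]) → R = UVᵀ:
  R  [+0.98536 +0.15041 +0.08030]
  R  [-0.14270 +0.98525 -0.09446]
  R  [-0.09332 +0.08161 +0.99229]
t = (-0.24224, +0.06179, +1.22668) m
tr R = 2.962892; θ = arccos((tr R − 1)/2) = 0.192934 rad = 11.054°
axis k = ((R−Rᵀ)₃₂, (R−Rᵀ)₁₃, (R−Rᵀ)₂₁) / (2 sinθ) = (+0.459141, +0.452740, -0.764340)
rvec = θ·k = (+0.088584, +0.087349, -0.147467)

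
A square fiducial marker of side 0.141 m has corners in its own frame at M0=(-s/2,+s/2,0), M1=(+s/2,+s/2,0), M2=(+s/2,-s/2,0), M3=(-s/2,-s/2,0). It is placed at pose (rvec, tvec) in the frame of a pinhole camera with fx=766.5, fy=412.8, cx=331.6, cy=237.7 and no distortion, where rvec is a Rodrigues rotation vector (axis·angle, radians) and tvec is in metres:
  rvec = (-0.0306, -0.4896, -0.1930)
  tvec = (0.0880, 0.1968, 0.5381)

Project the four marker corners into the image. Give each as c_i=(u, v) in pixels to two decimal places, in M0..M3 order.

Intrinsics K: fx=766.5, fy=412.8, cx=331.6, cy=237.7
Marker side s = 0.141 m; corners in marker frame (Z=0):
  M0 = (-0.0705, +0.0705, 0)
  M1 = (+0.0705, +0.0705, 0)
  M2 = (+0.0705, -0.0705, 0)
  M3 = (-0.0705, -0.0705, 0)
rvec = (-0.0306, -0.4896, -0.1930), |rvec| = θ = 0.52716 rad = 30.204°
Rodrigues: sinθ=0.50308, 1−cosθ=0.13576; R = I + sinθ·[k]× + (1−cosθ)·[k]×²:
    [+0.86470 +0.19150 -0.46435]
    [-0.17687 +0.98135 +0.07536]
    [+0.47012 +0.01696 +0.88244]
t = (0.0880, 0.1968, 0.5381) m
M0: Pc = R·M0+t = (+0.04054, +0.27845, +0.50615); u = 766.5·(+0.04054)/0.50615 + 331.6 = 392.9920, v = 412.8·(+0.27845)/0.50615 + 237.7 = 464.7973
M1: Pc = R·M1+t = (+0.16246, +0.25352, +0.57244); u = 766.5·(+0.16246)/0.57244 + 331.6 = 549.1380, v = 412.8·(+0.25352)/0.57244 + 237.7 = 420.5165
M2: Pc = R·M2+t = (+0.13546, +0.11515, +0.57005); u = 766.5·(+0.13546)/0.57005 + 331.6 = 513.7431, v = 412.8·(+0.11515)/0.57005 + 237.7 = 321.0830
M3: Pc = R·M3+t = (+0.01354, +0.14008, +0.50376); u = 766.5·(+0.01354)/0.50376 + 331.6 = 352.1984, v = 412.8·(+0.14008)/0.50376 + 237.7 = 352.4901

c0=(392.99, 464.80) c1=(549.14, 420.52) c2=(513.74, 321.08) c3=(352.20, 352.49)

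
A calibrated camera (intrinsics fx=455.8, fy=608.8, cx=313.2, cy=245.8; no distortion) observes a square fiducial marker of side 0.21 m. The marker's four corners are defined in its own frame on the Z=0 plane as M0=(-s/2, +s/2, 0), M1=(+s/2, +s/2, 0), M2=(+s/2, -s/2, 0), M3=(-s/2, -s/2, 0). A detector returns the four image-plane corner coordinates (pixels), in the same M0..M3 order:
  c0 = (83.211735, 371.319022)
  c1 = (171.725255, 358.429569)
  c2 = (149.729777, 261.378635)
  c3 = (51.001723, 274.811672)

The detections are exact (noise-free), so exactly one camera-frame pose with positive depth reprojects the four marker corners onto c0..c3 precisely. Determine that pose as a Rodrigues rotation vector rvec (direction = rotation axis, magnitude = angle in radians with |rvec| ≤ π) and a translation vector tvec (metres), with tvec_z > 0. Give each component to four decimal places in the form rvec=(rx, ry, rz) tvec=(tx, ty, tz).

Intrinsics K: fx=455.8, fy=608.8, cx=313.2, cy=245.8
Marker side s = 0.21 m; corners in marker frame (Z=0):
  M0 = (-0.1050, +0.1050, 0)
  M1 = (+0.1050, +0.1050, 0)
  M2 = (+0.1050, -0.1050, 0)
  M3 = (-0.1050, -0.1050, 0)
Detected image corners:
  c0 = (83.211735, 371.319022) px
  c1 = (171.725255, 358.429569) px
  c2 = (149.729777, 261.378635) px
  c3 = (51.001723, 274.811672) px
Planar DLT: solve 8×8 A·h = b for H (H[2,2]=1):
  H  [+449.33023 +186.74522 +114.84662]
  H  [-49.23366 +621.41775 +319.03318]
  H  [+0.04225 +0.50732 +1.00000]
B = K⁻¹H; ‖b₁‖=0.962703, ‖b₂‖=0.962703; λ = 2/(‖b₁‖+‖b₂‖) = 1.038742, sign → tz>0 ⇒ λ=+1.038742
r₁ = λ·B[:,0] = (+0.99384,-0.10172,+0.04388); r₂ = λ·B[:,1] = (+0.06347,+0.84751,+0.52697)
r₃ = r₁×r₂ = (-0.09079,-0.52095,+0.84875); SVD([r₁ r₂ r₃]) → R = UVᵀ:
  R  [+0.99384 +0.06347 -0.09079]
  R  [-0.10172 +0.84751 -0.52095]
  R  [+0.04388 +0.52697 +0.84875]
t = (-0.45204, +0.12495, +1.03874) m
tr R = 2.690100; θ = arccos((tr R − 1)/2) = 0.564138 rad = 32.323°
axis k = ((R−Rᵀ)₃₂, (R−Rᵀ)₁₃, (R−Rᵀ)₂₁) / (2 sinθ) = (+0.979937, -0.125939, -0.154478)
rvec = θ·k = (+0.552819, -0.071047, -0.087147)

rvec=(0.5528, -0.0710, -0.0871) tvec=(-0.4520, 0.1250, 1.0387)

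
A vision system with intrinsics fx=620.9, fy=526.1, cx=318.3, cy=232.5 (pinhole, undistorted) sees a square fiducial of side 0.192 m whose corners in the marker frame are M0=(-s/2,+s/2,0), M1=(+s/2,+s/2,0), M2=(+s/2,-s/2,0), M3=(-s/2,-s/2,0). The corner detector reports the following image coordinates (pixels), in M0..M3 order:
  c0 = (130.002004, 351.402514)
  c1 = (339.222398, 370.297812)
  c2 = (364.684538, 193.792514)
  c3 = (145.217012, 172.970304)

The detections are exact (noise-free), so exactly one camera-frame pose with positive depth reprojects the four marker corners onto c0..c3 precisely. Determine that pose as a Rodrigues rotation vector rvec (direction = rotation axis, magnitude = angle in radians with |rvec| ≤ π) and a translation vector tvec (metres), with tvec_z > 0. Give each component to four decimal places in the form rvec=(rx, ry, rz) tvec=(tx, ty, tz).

rvec=(0.1407, -0.0080, 0.1111) tvec=(-0.0656, 0.0440, 0.5541)

Intrinsics K: fx=620.9, fy=526.1, cx=318.3, cy=232.5
Marker side s = 0.192 m; corners in marker frame (Z=0):
  M0 = (-0.0960, +0.0960, 0)
  M1 = (+0.0960, +0.0960, 0)
  M2 = (+0.0960, -0.0960, 0)
  M3 = (-0.0960, -0.0960, 0)
Detected image corners:
  c0 = (130.002004, 351.402514) px
  c1 = (339.222398, 370.297812) px
  c2 = (364.684538, 193.792514) px
  c3 = (145.217012, 172.970304) px
Planar DLT: solve 8×8 A·h = b for H (H[2,2]=1):
  H  [+1122.67861 -44.39420 +244.82784]
  H  [+111.03429 +992.79106 +274.28685]
  H  [+0.02839 +0.25169 +1.00000]
B = K⁻¹H; ‖b₁‖=1.804770, ‖b₂‖=1.804770; λ = 2/(‖b₁‖+‖b₂‖) = 0.554087, sign → tz>0 ⇒ λ=+0.554087
r₁ = λ·B[:,0] = (+0.99381,+0.10999,+0.01573); r₂ = λ·B[:,1] = (-0.11111,+0.98397,+0.13946)
r₃ = r₁×r₂ = (-0.00014,-0.14034,+0.99010); SVD([r₁ r₂ r₃]) → R = UVᵀ:
  R  [+0.99381 -0.11111 -0.00014]
  R  [+0.10999 +0.98397 -0.14034]
  R  [+0.01573 +0.13946 +0.99010]
t = (-0.06557, +0.04401, +0.55409) m
tr R = 2.967886; θ = arccos((tr R − 1)/2) = 0.179444 rad = 10.281°
axis k = ((R−Rᵀ)₃₂, (R−Rᵀ)₁₃, (R−Rᵀ)₂₁) / (2 sinθ) = (+0.783827, -0.044449, +0.619386)
rvec = θ·k = (+0.140653, -0.007976, +0.111145)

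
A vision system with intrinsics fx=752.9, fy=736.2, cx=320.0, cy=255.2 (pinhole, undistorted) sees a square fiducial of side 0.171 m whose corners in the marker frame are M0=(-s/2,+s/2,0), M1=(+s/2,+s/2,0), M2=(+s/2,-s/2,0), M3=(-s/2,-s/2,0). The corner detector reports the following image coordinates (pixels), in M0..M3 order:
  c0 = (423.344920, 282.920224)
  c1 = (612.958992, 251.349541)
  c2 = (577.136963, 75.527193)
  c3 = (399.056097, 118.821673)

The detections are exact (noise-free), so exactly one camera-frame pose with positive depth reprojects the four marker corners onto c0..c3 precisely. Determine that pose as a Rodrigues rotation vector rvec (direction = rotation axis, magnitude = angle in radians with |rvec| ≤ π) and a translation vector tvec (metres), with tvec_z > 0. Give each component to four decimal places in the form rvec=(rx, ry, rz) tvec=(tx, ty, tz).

Intrinsics K: fx=752.9, fy=736.2, cx=320.0, cy=255.2
Marker side s = 0.171 m; corners in marker frame (Z=0):
  M0 = (-0.0855, +0.0855, 0)
  M1 = (+0.0855, +0.0855, 0)
  M2 = (+0.0855, -0.0855, 0)
  M3 = (-0.0855, -0.0855, 0)
Detected image corners:
  c0 = (423.344920, 282.920224) px
  c1 = (612.958992, 251.349541) px
  c2 = (577.136963, 75.527193) px
  c3 = (399.056097, 118.821673) px
Planar DLT: solve 8×8 A·h = b for H (H[2,2]=1):
  H  [+839.15412 +28.28147 +499.07785]
  H  [-304.88697 +939.64367 +180.79217]
  H  [-0.46736 -0.29045 +1.00000]
B = K⁻¹H; ‖b₁‖=1.416506, ‖b₂‖=1.416506; λ = 2/(‖b₁‖+‖b₂‖) = 0.705962, sign → tz>0 ⇒ λ=+0.705962
r₁ = λ·B[:,0] = (+0.92707,-0.17799,-0.32994); r₂ = λ·B[:,1] = (+0.11367,+0.97213,-0.20505)
r₃ = r₁×r₂ = (+0.35724,+0.15259,+0.92146); SVD([r₁ r₂ r₃]) → R = UVᵀ:
  R  [+0.92707 +0.11367 +0.35724]
  R  [-0.17799 +0.97213 +0.15259]
  R  [-0.32994 -0.20505 +0.92146]
t = (+0.16791, -0.07135, +0.70596) m
tr R = 2.820663; θ = arccos((tr R − 1)/2) = 0.426712 rad = 24.449°
axis k = ((R−Rᵀ)₃₂, (R−Rᵀ)₁₃, (R−Rᵀ)₂₁) / (2 sinθ) = (-0.432057, +0.830166, -0.352351)
rvec = θ·k = (-0.184364, +0.354242, -0.150352)

rvec=(-0.1844, 0.3542, -0.1504) tvec=(0.1679, -0.0714, 0.7060)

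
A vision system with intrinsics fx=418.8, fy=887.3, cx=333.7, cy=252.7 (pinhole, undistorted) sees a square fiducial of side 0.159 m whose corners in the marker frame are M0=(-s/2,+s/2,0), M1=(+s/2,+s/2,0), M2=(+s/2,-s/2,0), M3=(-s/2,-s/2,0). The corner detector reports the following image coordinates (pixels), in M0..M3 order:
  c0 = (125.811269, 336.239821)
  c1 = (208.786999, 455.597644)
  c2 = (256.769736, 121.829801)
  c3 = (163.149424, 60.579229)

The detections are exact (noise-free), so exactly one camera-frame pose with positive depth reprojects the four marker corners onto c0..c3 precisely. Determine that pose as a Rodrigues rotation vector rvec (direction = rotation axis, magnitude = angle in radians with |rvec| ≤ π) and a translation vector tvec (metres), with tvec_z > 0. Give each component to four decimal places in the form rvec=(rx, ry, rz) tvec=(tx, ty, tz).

rvec=(-0.0244, 0.5938, 0.3222) tvec=(-0.1588, -0.0059, 0.4443)

Intrinsics K: fx=418.8, fy=887.3, cx=333.7, cy=252.7
Marker side s = 0.159 m; corners in marker frame (Z=0):
  M0 = (-0.0795, +0.0795, 0)
  M1 = (+0.0795, +0.0795, 0)
  M2 = (+0.0795, -0.0795, 0)
  M3 = (-0.0795, -0.0795, 0)
Detected image corners:
  c0 = (125.811269, 336.239821) px
  c1 = (208.786999, 455.597644) px
  c2 = (256.769736, 121.829801) px
  c3 = (163.149424, 60.579229) px
Planar DLT: solve 8×8 A·h = b for H (H[2,2]=1):
  H  [+319.94693 -235.49607 +183.99209]
  H  [+266.82424 +1936.42877 +240.98404]
  H  [-1.24567 +0.15636 +1.00000]
B = K⁻¹H; ‖b₁‖=2.250931, ‖b₂‖=2.250931; λ = 2/(‖b₁‖+‖b₂‖) = 0.444261, sign → tz>0 ⇒ λ=+0.444261
r₁ = λ·B[:,0] = (+0.78035,+0.29120,-0.55340); r₂ = λ·B[:,1] = (-0.30516,+0.94976,+0.06946)
r₃ = r₁×r₂ = (+0.54583,+0.11467,+0.83001); SVD([r₁ r₂ r₃]) → R = UVᵀ:
  R  [+0.78035 -0.30516 +0.54583]
  R  [+0.29120 +0.94976 +0.11467]
  R  [-0.55340 +0.06946 +0.83001]
t = (-0.15881, -0.00587, +0.44426) m
tr R = 2.560125; θ = arccos((tr R − 1)/2) = 0.676030 rad = 38.734°
axis k = ((R−Rᵀ)₃₂, (R−Rᵀ)₁₃, (R−Rᵀ)₂₁) / (2 sinθ) = (-0.036126, +0.878401, +0.476557)
rvec = θ·k = (-0.024422, +0.593826, +0.322167)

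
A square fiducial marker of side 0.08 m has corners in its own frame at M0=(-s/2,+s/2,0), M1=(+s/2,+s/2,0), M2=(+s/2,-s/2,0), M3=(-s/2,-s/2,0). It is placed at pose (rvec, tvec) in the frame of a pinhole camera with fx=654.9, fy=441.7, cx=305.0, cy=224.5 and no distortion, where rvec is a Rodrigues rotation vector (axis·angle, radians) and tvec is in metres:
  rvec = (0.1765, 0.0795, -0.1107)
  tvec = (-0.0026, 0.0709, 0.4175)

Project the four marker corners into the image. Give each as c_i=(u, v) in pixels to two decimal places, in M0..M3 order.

c0=(247.51, 342.34) c1=(369.90, 335.69) c2=(357.05, 254.50) c3=(230.85, 262.76)

Intrinsics K: fx=654.9, fy=441.7, cx=305.0, cy=224.5
Marker side s = 0.08 m; corners in marker frame (Z=0):
  M0 = (-0.0400, +0.0400, 0)
  M1 = (+0.0400, +0.0400, 0)
  M2 = (+0.0400, -0.0400, 0)
  M3 = (-0.0400, -0.0400, 0)
rvec = (0.1765, 0.0795, -0.1107), |rvec| = θ = 0.22300 rad = 12.777°
Rodrigues: sinθ=0.22115, 1−cosθ=0.02476; R = I + sinθ·[k]× + (1−cosθ)·[k]×²:
    [+0.99075 +0.11677 +0.06911]
    [-0.10280 +0.97839 -0.17942]
    [-0.08857 +0.17066 +0.98134]
t = (-0.0026, 0.0709, 0.4175) m
M0: Pc = R·M0+t = (-0.03756, +0.11415, +0.42787); u = 654.9·(-0.03756)/0.42787 + 305.0 = 247.5116, v = 441.7·(+0.11415)/0.42787 + 224.5 = 342.3372
M1: Pc = R·M1+t = (+0.04170, +0.10592, +0.42078); u = 654.9·(+0.04170)/0.42078 + 305.0 = 369.9026, v = 441.7·(+0.10592)/0.42078 + 224.5 = 335.6888
M2: Pc = R·M2+t = (+0.03236, +0.02765, +0.40713); u = 654.9·(+0.03236)/0.40713 + 305.0 = 357.0521, v = 441.7·(+0.02765)/0.40713 + 224.5 = 254.5006
M3: Pc = R·M3+t = (-0.04690, +0.03588, +0.41422); u = 654.9·(-0.04690)/0.41422 + 305.0 = 230.8470, v = 441.7·(+0.03588)/0.41422 + 224.5 = 262.7569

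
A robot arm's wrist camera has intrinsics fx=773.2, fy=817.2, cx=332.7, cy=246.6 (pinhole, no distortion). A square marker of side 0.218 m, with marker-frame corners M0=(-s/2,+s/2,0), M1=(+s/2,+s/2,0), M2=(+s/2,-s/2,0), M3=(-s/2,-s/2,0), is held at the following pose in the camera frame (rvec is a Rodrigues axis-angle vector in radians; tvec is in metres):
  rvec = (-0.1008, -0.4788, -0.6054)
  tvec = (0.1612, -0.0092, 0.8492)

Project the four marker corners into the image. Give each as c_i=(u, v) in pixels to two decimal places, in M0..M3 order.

Intrinsics K: fx=773.2, fy=817.2, cx=332.7, cy=246.6
Marker side s = 0.218 m; corners in marker frame (Z=0):
  M0 = (-0.1090, +0.1090, 0)
  M1 = (+0.1090, +0.1090, 0)
  M2 = (+0.1090, -0.1090, 0)
  M3 = (-0.1090, -0.1090, 0)
rvec = (-0.1008, -0.4788, -0.6054), |rvec| = θ = 0.77841 rad = 44.600°
Rodrigues: sinθ=0.70215, 1−cosθ=0.28797; R = I + sinθ·[k]× + (1−cosθ)·[k]×²:
    [+0.71686 +0.56903 -0.40289]
    [-0.52315 +0.82098 +0.22869]
    [+0.46089 +0.04684 +0.88622]
t = (0.1612, -0.0092, 0.8492) m
M0: Pc = R·M0+t = (+0.14509, +0.13731, +0.80407); u = 773.2·(+0.14509)/0.80407 + 332.7 = 472.2162, v = 817.2·(+0.13731)/0.80407 + 246.6 = 386.1534
M1: Pc = R·M1+t = (+0.30136, +0.02326, +0.90454); u = 773.2·(+0.30136)/0.90454 + 332.7 = 590.3030, v = 817.2·(+0.02326)/0.90454 + 246.6 = 267.6175
M2: Pc = R·M2+t = (+0.17731, -0.15571, +0.89433); u = 773.2·(+0.17731)/0.89433 + 332.7 = 485.9979, v = 817.2·(-0.15571)/0.89433 + 246.6 = 104.3186
M3: Pc = R·M3+t = (+0.02104, -0.04166, +0.79386); u = 773.2·(+0.02104)/0.79386 + 332.7 = 353.1909, v = 817.2·(-0.04166)/0.79386 + 246.6 = 203.7110

c0=(472.22, 386.15) c1=(590.30, 267.62) c2=(486.00, 104.32) c3=(353.19, 203.71)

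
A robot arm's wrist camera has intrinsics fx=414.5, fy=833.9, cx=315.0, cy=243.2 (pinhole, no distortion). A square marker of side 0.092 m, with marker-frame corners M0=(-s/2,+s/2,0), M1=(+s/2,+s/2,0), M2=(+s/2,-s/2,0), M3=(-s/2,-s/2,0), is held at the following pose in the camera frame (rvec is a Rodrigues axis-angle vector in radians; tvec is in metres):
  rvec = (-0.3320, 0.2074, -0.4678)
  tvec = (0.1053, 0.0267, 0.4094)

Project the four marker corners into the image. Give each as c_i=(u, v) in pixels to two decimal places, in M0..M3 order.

Intrinsics K: fx=414.5, fy=833.9, cx=315.0, cy=243.2
Marker side s = 0.092 m; corners in marker frame (Z=0):
  M0 = (-0.0460, +0.0460, 0)
  M1 = (+0.0460, +0.0460, 0)
  M2 = (+0.0460, -0.0460, 0)
  M3 = (-0.0460, -0.0460, 0)
rvec = (-0.3320, 0.2074, -0.4678), |rvec| = θ = 0.60998 rad = 34.949°
Rodrigues: sinθ=0.57285, 1−cosθ=0.18034; R = I + sinθ·[k]× + (1−cosθ)·[k]×²:
    [+0.87308 +0.40595 +0.27005]
    [-0.47270 +0.84051 +0.26477]
    [-0.11950 -0.35882 +0.92573]
t = (0.1053, 0.0267, 0.4094) m
M0: Pc = R·M0+t = (+0.08381, +0.08711, +0.39839); u = 414.5·(+0.08381)/0.39839 + 315.0 = 402.2008, v = 833.9·(+0.08711)/0.39839 + 243.2 = 425.5307
M1: Pc = R·M1+t = (+0.16414, +0.04362, +0.38740); u = 414.5·(+0.16414)/0.38740 + 315.0 = 490.6186, v = 833.9·(+0.04362)/0.38740 + 243.2 = 337.0934
M2: Pc = R·M2+t = (+0.12679, -0.03371, +0.42041); u = 414.5·(+0.12679)/0.42041 + 315.0 = 440.0062, v = 833.9·(-0.03371)/0.42041 + 243.2 = 176.3395
M3: Pc = R·M3+t = (+0.04646, +0.00978, +0.43140); u = 414.5·(+0.04646)/0.43140 + 315.0 = 359.6439, v = 833.9·(+0.00978)/0.43140 + 243.2 = 262.1063

c0=(402.20, 425.53) c1=(490.62, 337.09) c2=(440.01, 176.34) c3=(359.64, 262.11)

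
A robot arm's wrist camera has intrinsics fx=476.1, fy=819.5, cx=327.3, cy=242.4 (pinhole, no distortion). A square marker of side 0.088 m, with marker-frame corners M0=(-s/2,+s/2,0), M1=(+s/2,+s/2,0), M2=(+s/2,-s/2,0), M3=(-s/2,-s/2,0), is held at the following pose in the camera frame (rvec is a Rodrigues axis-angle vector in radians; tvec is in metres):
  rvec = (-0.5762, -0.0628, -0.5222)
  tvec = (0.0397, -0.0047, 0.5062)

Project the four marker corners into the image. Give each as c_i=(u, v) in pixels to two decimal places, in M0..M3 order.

c0=(350.30, 322.79) c1=(423.32, 253.54) c2=(377.33, 156.94) c3=(308.98, 217.01)

Intrinsics K: fx=476.1, fy=819.5, cx=327.3, cy=242.4
Marker side s = 0.088 m; corners in marker frame (Z=0):
  M0 = (-0.0440, +0.0440, 0)
  M1 = (+0.0440, +0.0440, 0)
  M2 = (+0.0440, -0.0440, 0)
  M3 = (-0.0440, -0.0440, 0)
rvec = (-0.5762, -0.0628, -0.5222), |rvec| = θ = 0.78016 rad = 44.700°
Rodrigues: sinθ=0.70339, 1−cosθ=0.28920; R = I + sinθ·[k]× + (1−cosθ)·[k]×²:
    [+0.86856 +0.48801 +0.08635]
    [-0.45362 +0.71268 +0.53509]
    [+0.19959 -0.50392 +0.84037]
t = (0.0397, -0.0047, 0.5062) m
M0: Pc = R·M0+t = (+0.02296, +0.04662, +0.47525); u = 476.1·(+0.02296)/0.47525 + 327.3 = 350.2972, v = 819.5·(+0.04662)/0.47525 + 242.4 = 322.7855
M1: Pc = R·M1+t = (+0.09939, +0.00670, +0.49281); u = 476.1·(+0.09939)/0.49281 + 327.3 = 423.3190, v = 819.5·(+0.00670)/0.49281 + 242.4 = 253.5389
M2: Pc = R·M2+t = (+0.05644, -0.05602, +0.53715); u = 476.1·(+0.05644)/0.53715 + 327.3 = 377.3285, v = 819.5·(-0.05602)/0.53715 + 242.4 = 156.9383
M3: Pc = R·M3+t = (-0.01999, -0.01610, +0.51959); u = 476.1·(-0.01999)/0.51959 + 327.3 = 308.9842, v = 819.5·(-0.01610)/0.51959 + 242.4 = 217.0095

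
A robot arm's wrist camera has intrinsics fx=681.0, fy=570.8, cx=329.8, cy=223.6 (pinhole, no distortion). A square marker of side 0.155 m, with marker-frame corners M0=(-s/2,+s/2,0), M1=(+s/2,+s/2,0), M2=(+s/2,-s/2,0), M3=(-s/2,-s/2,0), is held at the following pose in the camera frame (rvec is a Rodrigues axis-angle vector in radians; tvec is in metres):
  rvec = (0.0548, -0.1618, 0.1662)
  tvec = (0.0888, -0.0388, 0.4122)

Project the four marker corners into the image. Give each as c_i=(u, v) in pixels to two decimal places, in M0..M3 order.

c0=(330.26, 259.19) c1=(570.18, 290.17) c2=(616.09, 84.62) c3=(375.30, 39.89)

Intrinsics K: fx=681.0, fy=570.8, cx=329.8, cy=223.6
Marker side s = 0.155 m; corners in marker frame (Z=0):
  M0 = (-0.0775, +0.0775, 0)
  M1 = (+0.0775, +0.0775, 0)
  M2 = (+0.0775, -0.0775, 0)
  M3 = (-0.0775, -0.0775, 0)
rvec = (0.0548, -0.1618, 0.1662), |rvec| = θ = 0.23834 rad = 13.656°
Rodrigues: sinθ=0.23609, 1−cosθ=0.02827; R = I + sinθ·[k]× + (1−cosθ)·[k]×²:
    [+0.97323 -0.16904 -0.15574]
    [+0.16022 +0.98476 -0.06766]
    [+0.16480 +0.04090 +0.98548]
t = (0.0888, -0.0388, 0.4122) m
M0: Pc = R·M0+t = (+0.00027, +0.02510, +0.40260); u = 681.0·(+0.00027)/0.40260 + 329.8 = 330.2637, v = 570.8·(+0.02510)/0.40260 + 223.6 = 259.1894
M1: Pc = R·M1+t = (+0.15112, +0.04994, +0.42814); u = 681.0·(+0.15112)/0.42814 + 329.8 = 570.1771, v = 570.8·(+0.04994)/0.42814 + 223.6 = 290.1745
M2: Pc = R·M2+t = (+0.17733, -0.10270, +0.42180); u = 681.0·(+0.17733)/0.42180 + 329.8 = 616.0925, v = 570.8·(-0.10270)/0.42180 + 223.6 = 84.6197
M3: Pc = R·M3+t = (+0.02648, -0.12754, +0.39626); u = 681.0·(+0.02648)/0.39626 + 329.8 = 375.3008, v = 570.8·(-0.12754)/0.39626 + 223.6 = 39.8877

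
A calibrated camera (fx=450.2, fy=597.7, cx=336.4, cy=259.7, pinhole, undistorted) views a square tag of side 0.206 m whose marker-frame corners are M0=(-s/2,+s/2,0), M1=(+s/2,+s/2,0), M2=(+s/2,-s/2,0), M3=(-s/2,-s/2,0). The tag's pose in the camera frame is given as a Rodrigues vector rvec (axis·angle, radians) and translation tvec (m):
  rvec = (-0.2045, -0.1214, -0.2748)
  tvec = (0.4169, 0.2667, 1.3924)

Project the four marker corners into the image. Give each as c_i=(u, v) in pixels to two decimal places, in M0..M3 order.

Intrinsics K: fx=450.2, fy=597.7, cx=336.4, cy=259.7
Marker side s = 0.206 m; corners in marker frame (Z=0):
  M0 = (-0.1030, +0.1030, 0)
  M1 = (+0.1030, +0.1030, 0)
  M2 = (+0.1030, -0.1030, 0)
  M3 = (-0.1030, -0.1030, 0)
rvec = (-0.2045, -0.1214, -0.2748), |rvec| = θ = 0.36342 rad = 20.822°
Rodrigues: sinθ=0.35547, 1−cosθ=0.06531; R = I + sinθ·[k]× + (1−cosθ)·[k]×²:
    [+0.95537 +0.28107 -0.09095]
    [-0.25651 +0.94198 +0.21653]
    [+0.14654 -0.18353 +0.97203]
t = (0.4169, 0.2667, 1.3924) m
M0: Pc = R·M0+t = (+0.34745, +0.39014, +1.35840); u = 450.2·(+0.34745)/1.35840 + 336.4 = 451.5504, v = 597.7·(+0.39014)/1.35840 + 259.7 = 431.3643
M1: Pc = R·M1+t = (+0.54425, +0.33730, +1.38859); u = 450.2·(+0.54425)/1.38859 + 336.4 = 512.8543, v = 597.7·(+0.33730)/1.38859 + 259.7 = 404.8874
M2: Pc = R·M2+t = (+0.48635, +0.14326, +1.42640); u = 450.2·(+0.48635)/1.42640 + 336.4 = 489.9029, v = 597.7·(+0.14326)/1.42640 + 259.7 = 319.7281
M3: Pc = R·M3+t = (+0.28955, +0.19610, +1.39621); u = 450.2·(+0.28955)/1.39621 + 336.4 = 429.7628, v = 597.7·(+0.19610)/1.39621 + 259.7 = 343.6468

c0=(451.55, 431.36) c1=(512.85, 404.89) c2=(489.90, 319.73) c3=(429.76, 343.65)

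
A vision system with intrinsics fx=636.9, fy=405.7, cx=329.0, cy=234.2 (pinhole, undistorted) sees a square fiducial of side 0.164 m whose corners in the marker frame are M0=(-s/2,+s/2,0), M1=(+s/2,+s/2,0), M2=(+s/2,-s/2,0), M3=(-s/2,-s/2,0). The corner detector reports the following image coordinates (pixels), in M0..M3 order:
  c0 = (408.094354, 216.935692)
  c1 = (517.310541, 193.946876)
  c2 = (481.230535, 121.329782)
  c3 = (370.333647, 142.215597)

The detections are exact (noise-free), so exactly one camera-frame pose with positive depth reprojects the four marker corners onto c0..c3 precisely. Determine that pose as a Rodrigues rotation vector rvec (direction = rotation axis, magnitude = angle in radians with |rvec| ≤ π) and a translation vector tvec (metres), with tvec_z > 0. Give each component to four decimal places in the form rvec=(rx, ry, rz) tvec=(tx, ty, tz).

rvec=(0.0019, -0.1619, -0.3165) tvec=(0.1573, -0.1396, 0.8626)

Intrinsics K: fx=636.9, fy=405.7, cx=329.0, cy=234.2
Marker side s = 0.164 m; corners in marker frame (Z=0):
  M0 = (-0.0820, +0.0820, 0)
  M1 = (+0.0820, +0.0820, 0)
  M2 = (+0.0820, -0.0820, 0)
  M3 = (-0.0820, -0.0820, 0)
Detected image corners:
  c0 = (408.094354, 216.935692) px
  c1 = (517.310541, 193.946876) px
  c2 = (481.230535, 121.329782) px
  c3 = (370.333647, 142.215597) px
Planar DLT: solve 8×8 A·h = b for H (H[2,2]=1):
  H  [+752.56691 +239.07189 +445.11792]
  H  [-102.84693 +454.42526 +168.53733]
  H  [+0.18347 +0.03157 +1.00000]
B = K⁻¹H; ‖b₁‖=1.159333, ‖b₂‖=1.159333; λ = 2/(‖b₁‖+‖b₂‖) = 0.862565, sign → tz>0 ⇒ λ=+0.862565
r₁ = λ·B[:,0] = (+0.93747,-0.31002,+0.15825); r₂ = λ·B[:,1] = (+0.30971,+0.95044,+0.02723)
r₃ = r₁×r₂ = (-0.15885,+0.02348,+0.98702); SVD([r₁ r₂ r₃]) → R = UVᵀ:
  R  [+0.93747 +0.30971 -0.15885]
  R  [-0.31002 +0.95044 +0.02348]
  R  [+0.15825 +0.02723 +0.98702]
t = (+0.15726, -0.13961, +0.86256) m
tr R = 2.874930; θ = arccos((tr R − 1)/2) = 0.355521 rad = 20.370°
axis k = ((R−Rᵀ)₃₂, (R−Rᵀ)₁₃, (R−Rᵀ)₂₁) / (2 sinθ) = (+0.005383, -0.455505, -0.890217)
rvec = θ·k = (+0.001914, -0.161942, -0.316491)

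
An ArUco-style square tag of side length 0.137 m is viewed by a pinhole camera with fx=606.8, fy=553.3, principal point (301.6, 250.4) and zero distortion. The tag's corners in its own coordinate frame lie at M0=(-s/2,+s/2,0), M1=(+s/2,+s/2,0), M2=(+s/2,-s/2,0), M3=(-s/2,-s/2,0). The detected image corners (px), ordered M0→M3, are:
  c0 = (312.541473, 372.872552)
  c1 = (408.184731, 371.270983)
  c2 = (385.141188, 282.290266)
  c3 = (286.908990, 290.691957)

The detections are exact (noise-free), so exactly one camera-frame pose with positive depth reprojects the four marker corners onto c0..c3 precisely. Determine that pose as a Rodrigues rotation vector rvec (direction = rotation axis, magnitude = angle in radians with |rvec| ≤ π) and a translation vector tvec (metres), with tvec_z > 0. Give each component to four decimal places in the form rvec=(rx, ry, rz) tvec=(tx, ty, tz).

Intrinsics K: fx=606.8, fy=553.3, cx=301.6, cy=250.4
Marker side s = 0.137 m; corners in marker frame (Z=0):
  M0 = (-0.0685, +0.0685, 0)
  M1 = (+0.0685, +0.0685, 0)
  M2 = (+0.0685, -0.0685, 0)
  M3 = (-0.0685, -0.0685, 0)
Detected image corners:
  c0 = (312.541473, 372.872552) px
  c1 = (408.184731, 371.270983) px
  c2 = (385.141188, 282.290266) px
  c3 = (286.908990, 290.691957) px
Planar DLT: solve 8×8 A·h = b for H (H[2,2]=1):
  H  [+512.23840 +294.87882 +346.61337]
  H  [-220.45852 +734.24230 +330.36123]
  H  [-0.56037 +0.33564 +1.00000]
B = K⁻¹H; ‖b₁‖=1.263102, ‖b₂‖=1.263102; λ = 2/(‖b₁‖+‖b₂‖) = 0.791701, sign → tz>0 ⇒ λ=+0.791701
r₁ = λ·B[:,0] = (+0.88883,-0.11467,-0.44365); r₂ = λ·B[:,1] = (+0.25266,+0.93035,+0.26572)
r₃ = r₁×r₂ = (+0.38228,-0.34828,+0.85590); SVD([r₁ r₂ r₃]) → R = UVᵀ:
  R  [+0.88883 +0.25266 +0.38228]
  R  [-0.11467 +0.93035 -0.34828]
  R  [-0.44365 +0.26572 +0.85590]
t = (+0.05873, +0.11441, +0.79170) m
tr R = 2.675087; θ = arccos((tr R − 1)/2) = 0.578025 rad = 33.118°
axis k = ((R−Rᵀ)₃₂, (R−Rᵀ)₁₃, (R−Rᵀ)₂₁) / (2 sinθ) = (+0.561889, +0.755831, -0.336155)
rvec = θ·k = (+0.324786, +0.436889, -0.194306)

rvec=(0.3248, 0.4369, -0.1943) tvec=(0.0587, 0.1144, 0.7917)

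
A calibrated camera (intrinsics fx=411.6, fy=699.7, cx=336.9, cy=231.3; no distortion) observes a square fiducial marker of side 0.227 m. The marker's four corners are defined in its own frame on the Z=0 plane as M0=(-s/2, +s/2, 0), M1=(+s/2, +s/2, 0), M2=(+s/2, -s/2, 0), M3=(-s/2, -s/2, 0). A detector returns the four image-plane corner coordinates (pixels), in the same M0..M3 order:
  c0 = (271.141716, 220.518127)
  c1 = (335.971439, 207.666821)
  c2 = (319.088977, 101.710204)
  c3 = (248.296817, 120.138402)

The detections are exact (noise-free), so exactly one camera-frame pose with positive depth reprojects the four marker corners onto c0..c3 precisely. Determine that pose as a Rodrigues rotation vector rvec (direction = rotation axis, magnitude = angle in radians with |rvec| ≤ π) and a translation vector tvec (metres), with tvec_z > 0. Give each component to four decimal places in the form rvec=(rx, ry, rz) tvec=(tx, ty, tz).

Intrinsics K: fx=411.6, fy=699.7, cx=336.9, cy=231.3
Marker side s = 0.227 m; corners in marker frame (Z=0):
  M0 = (-0.1135, +0.1135, 0)
  M1 = (+0.1135, +0.1135, 0)
  M2 = (+0.1135, -0.1135, 0)
  M3 = (-0.1135, -0.1135, 0)
Detected image corners:
  c0 = (271.141716, 220.518127) px
  c1 = (335.971439, 207.666821) px
  c2 = (319.088977, 101.710204) px
  c3 = (248.296817, 120.138402) px
Planar DLT: solve 8×8 A·h = b for H (H[2,2]=1):
  H  [+247.63369 +216.27081 +293.45702]
  H  [-96.20400 +525.37021 +165.22330]
  H  [-0.17179 +0.43767 +1.00000]
B = K⁻¹H; ‖b₁‖=0.766128, ‖b₂‖=0.766128; λ = 2/(‖b₁‖+‖b₂‖) = 1.305265, sign → tz>0 ⇒ λ=+1.305265
r₁ = λ·B[:,0] = (+0.96883,-0.10534,-0.22423); r₂ = λ·B[:,1] = (+0.21825,+0.79121,+0.57127)
r₃ = r₁×r₂ = (+0.11723,-0.60240,+0.78954); SVD([r₁ r₂ r₃]) → R = UVᵀ:
  R  [+0.96883 +0.21825 +0.11723]
  R  [-0.10534 +0.79121 -0.60240]
  R  [-0.22423 +0.57127 +0.78954]
t = (-0.13777, -0.12326, +1.30526) m
tr R = 2.549581; θ = arccos((tr R − 1)/2) = 0.684413 rad = 39.214°
axis k = ((R−Rᵀ)₃₂, (R−Rᵀ)₁₃, (R−Rᵀ)₂₁) / (2 sinθ) = (+0.928214, +0.270047, -0.255915)
rvec = θ·k = (+0.635282, +0.184824, -0.175151)

rvec=(0.6353, 0.1848, -0.1752) tvec=(-0.1378, -0.1233, 1.3053)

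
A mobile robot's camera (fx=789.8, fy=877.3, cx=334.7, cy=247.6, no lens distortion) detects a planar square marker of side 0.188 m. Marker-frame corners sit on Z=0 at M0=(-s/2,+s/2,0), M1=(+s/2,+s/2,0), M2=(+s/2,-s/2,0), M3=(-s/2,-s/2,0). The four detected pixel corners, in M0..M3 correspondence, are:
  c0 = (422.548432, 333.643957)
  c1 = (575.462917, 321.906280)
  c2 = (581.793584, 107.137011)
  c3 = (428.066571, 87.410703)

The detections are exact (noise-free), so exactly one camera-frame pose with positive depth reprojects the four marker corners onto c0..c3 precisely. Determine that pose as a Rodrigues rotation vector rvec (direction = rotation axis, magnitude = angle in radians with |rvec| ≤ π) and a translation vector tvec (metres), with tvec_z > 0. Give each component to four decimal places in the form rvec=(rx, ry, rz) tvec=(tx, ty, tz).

Intrinsics K: fx=789.8, fy=877.3, cx=334.7, cy=247.6
Marker side s = 0.188 m; corners in marker frame (Z=0):
  M0 = (-0.0940, +0.0940, 0)
  M1 = (+0.0940, +0.0940, 0)
  M2 = (+0.0940, -0.0940, 0)
  M3 = (-0.0940, -0.0940, 0)
Detected image corners:
  c0 = (422.548432, 333.643957) px
  c1 = (575.462917, 321.906280) px
  c2 = (581.793584, 107.137011) px
  c3 = (428.066571, 87.410703) px
Planar DLT: solve 8×8 A·h = b for H (H[2,2]=1):
  H  [+1179.50280 -3.44577 +507.17737]
  H  [+174.90634 +1232.31233 +213.26954]
  H  [+0.72510 +0.05621 +1.00000]
B = K⁻¹H; ‖b₁‖=1.390224, ‖b₂‖=1.390224; λ = 2/(‖b₁‖+‖b₂‖) = 0.719309, sign → tz>0 ⇒ λ=+0.719309
r₁ = λ·B[:,0] = (+0.85320,-0.00380,+0.52157); r₂ = λ·B[:,1] = (-0.02027,+0.99898,+0.04043)
r₃ = r₁×r₂ = (-0.52119,-0.04507,+0.85225); SVD([r₁ r₂ r₃]) → R = UVᵀ:
  R  [+0.85320 -0.02027 -0.52119]
  R  [-0.00380 +0.99898 -0.04507]
  R  [+0.52157 +0.04043 +0.85225]
t = (+0.15708, -0.02815, +0.71931) m
tr R = 2.704424; θ = arccos((tr R − 1)/2) = 0.550598 rad = 31.547°
axis k = ((R−Rᵀ)₃₂, (R−Rᵀ)₁₃, (R−Rᵀ)₂₁) / (2 sinθ) = (+0.081708, -0.996532, +0.015746)
rvec = θ·k = (+0.044988, -0.548689, +0.008670)

rvec=(0.0450, -0.5487, 0.0087) tvec=(0.1571, -0.0281, 0.7193)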